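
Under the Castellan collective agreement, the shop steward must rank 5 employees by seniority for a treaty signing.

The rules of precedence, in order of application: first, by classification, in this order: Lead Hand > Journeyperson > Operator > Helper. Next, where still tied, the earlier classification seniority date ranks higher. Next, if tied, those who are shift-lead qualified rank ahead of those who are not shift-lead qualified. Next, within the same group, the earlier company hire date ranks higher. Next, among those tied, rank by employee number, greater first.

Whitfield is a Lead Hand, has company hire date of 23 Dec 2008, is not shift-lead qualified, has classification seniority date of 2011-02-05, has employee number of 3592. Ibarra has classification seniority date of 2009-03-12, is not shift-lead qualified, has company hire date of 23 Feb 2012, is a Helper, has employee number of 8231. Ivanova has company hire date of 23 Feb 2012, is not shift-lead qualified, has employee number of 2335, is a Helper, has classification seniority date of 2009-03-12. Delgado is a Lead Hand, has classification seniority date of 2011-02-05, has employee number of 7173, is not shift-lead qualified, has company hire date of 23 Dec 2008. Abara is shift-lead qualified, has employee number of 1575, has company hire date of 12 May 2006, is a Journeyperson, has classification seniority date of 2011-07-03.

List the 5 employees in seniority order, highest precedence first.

By classification: Delgado and Whitfield (Lead Hand); then Abara (Journeyperson); then Ibarra and Ivanova (Helper).
Delgado and Whitfield both have classification seniority date 2011-02-05, so the next rule applies.
Delgado and Whitfield are each not shift-lead qualified, so the next rule applies.
Delgado and Whitfield both have company hire date 23 Dec 2008, so the next rule applies.
Among Delgado and Whitfield, by employee number (higher first): Delgado (7173) before Whitfield (3592).
Ibarra and Ivanova both have classification seniority date 2009-03-12, so the next rule applies.
Ibarra and Ivanova are each not shift-lead qualified, so the next rule applies.
Ibarra and Ivanova both have company hire date 23 Feb 2012, so the next rule applies.
Among Ibarra and Ivanova, by employee number (higher first): Ibarra (8231) before Ivanova (2335).
Full order: Delgado, Whitfield, Abara, Ibarra, Ivanova.

Delgado, Whitfield, Abara, Ibarra, Ivanova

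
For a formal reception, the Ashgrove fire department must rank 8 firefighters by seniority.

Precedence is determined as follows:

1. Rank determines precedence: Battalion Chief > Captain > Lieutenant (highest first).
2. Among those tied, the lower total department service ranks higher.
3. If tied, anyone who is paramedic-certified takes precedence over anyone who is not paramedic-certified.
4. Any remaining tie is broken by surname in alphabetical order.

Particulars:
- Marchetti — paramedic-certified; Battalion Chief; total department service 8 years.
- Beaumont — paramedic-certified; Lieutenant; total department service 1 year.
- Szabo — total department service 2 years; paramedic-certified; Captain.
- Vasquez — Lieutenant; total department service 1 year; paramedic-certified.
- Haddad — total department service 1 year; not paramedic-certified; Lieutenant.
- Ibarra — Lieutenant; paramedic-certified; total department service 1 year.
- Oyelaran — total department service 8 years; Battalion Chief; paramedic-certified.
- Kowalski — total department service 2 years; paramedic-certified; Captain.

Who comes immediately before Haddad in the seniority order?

Vasquez

By rank: Marchetti and Oyelaran (Battalion Chief); then Kowalski and Szabo (Captain); then Beaumont, Ibarra, Vasquez and Haddad (Lieutenant).
Marchetti and Oyelaran both have total department service 8 years, so the next rule applies.
Marchetti and Oyelaran are each paramedic-certified, so the next rule applies.
Among Marchetti and Oyelaran, alphabetically by surname: Marchetti before Oyelaran.
Kowalski and Szabo both have total department service 2 years, so the next rule applies.
Kowalski and Szabo are each paramedic-certified, so the next rule applies.
Among Kowalski and Szabo, alphabetically by surname: Kowalski before Szabo.
Beaumont, Ibarra, Vasquez and Haddad all have total department service 1 year, so the next rule applies.
Among Beaumont, Ibarra, Vasquez and Haddad, paramedic-certified before not paramedic-certified: Beaumont, Ibarra and Vasquez (paramedic-certified) before Haddad (not paramedic-certified).
Among Beaumont, Ibarra and Vasquez, alphabetically by surname: Beaumont before Ibarra before Vasquez.
Order: Marchetti, Oyelaran, Kowalski, Szabo, Beaumont, Ibarra, Vasquez, Haddad.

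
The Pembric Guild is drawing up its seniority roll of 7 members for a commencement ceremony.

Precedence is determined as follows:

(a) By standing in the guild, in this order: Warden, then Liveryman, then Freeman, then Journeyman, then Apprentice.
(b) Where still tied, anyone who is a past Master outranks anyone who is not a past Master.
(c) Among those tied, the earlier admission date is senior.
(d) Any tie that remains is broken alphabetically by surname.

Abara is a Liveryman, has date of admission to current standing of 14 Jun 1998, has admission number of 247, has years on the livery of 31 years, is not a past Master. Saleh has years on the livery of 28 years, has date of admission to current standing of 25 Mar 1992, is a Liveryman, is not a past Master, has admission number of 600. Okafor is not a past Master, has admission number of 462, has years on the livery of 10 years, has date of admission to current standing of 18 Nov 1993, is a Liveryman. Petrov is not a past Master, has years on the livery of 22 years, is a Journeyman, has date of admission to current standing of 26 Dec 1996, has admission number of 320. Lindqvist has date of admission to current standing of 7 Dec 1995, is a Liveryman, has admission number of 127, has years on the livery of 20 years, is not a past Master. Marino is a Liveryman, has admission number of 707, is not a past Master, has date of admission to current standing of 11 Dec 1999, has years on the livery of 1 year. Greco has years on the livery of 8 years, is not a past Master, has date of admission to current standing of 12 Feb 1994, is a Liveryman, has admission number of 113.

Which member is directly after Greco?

By standing in the guild: Saleh, Okafor, Greco, Lindqvist, Abara and Marino (Liveryman); then Petrov (Journeyman).
Saleh, Okafor, Greco, Lindqvist, Abara and Marino are each not a past Master, so the next rule applies.
Among Saleh, Okafor, Greco, Lindqvist, Abara and Marino, by date of admission to current standing (earlier first): Saleh (25 Mar 1992) before Okafor (18 Nov 1993) before Greco (12 Feb 1994) before Lindqvist (7 Dec 1995) before Abara (14 Jun 1998) before Marino (11 Dec 1999).
Order: Saleh, Okafor, Greco, Lindqvist, Abara, Marino, Petrov.

Lindqvist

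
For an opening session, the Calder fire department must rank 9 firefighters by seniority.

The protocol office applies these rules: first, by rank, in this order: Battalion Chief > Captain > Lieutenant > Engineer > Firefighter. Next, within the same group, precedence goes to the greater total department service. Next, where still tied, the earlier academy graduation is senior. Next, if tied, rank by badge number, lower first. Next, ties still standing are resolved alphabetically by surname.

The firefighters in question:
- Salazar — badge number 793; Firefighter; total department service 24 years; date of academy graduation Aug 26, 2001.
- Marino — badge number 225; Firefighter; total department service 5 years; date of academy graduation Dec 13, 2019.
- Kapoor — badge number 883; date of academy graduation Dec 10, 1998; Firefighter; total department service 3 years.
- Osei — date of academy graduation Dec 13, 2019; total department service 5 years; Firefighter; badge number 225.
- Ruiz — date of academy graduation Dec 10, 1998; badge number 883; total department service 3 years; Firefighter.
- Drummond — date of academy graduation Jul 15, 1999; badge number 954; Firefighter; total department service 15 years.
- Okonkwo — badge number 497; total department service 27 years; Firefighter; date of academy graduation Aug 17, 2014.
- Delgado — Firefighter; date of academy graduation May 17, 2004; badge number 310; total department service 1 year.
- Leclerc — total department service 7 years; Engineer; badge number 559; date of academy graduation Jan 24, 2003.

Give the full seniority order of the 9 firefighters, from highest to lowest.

By rank: Leclerc (Engineer); then Okonkwo, Salazar, Drummond, Marino, Osei, Kapoor, Ruiz and Delgado (Firefighter).
Among Okonkwo, Salazar, Drummond, Marino, Osei, Kapoor, Ruiz and Delgado, by total department service (higher first): Okonkwo (27 years) before Salazar (24 years) before Drummond (15 years) before Marino and Osei (5 years) before Kapoor and Ruiz (3 years) before Delgado (1 year).
Marino and Osei both have date of academy graduation Dec 13, 2019, so the next rule applies.
Marino and Osei both have badge number 225, so the next rule applies.
Among Marino and Osei, alphabetically by surname: Marino before Osei.
Kapoor and Ruiz both have date of academy graduation Dec 10, 1998, so the next rule applies.
Kapoor and Ruiz both have badge number 883, so the next rule applies.
Among Kapoor and Ruiz, alphabetically by surname: Kapoor before Ruiz.
Full order: Leclerc, Okonkwo, Salazar, Drummond, Marino, Osei, Kapoor, Ruiz, Delgado.

Leclerc, Okonkwo, Salazar, Drummond, Marino, Osei, Kapoor, Ruiz, Delgado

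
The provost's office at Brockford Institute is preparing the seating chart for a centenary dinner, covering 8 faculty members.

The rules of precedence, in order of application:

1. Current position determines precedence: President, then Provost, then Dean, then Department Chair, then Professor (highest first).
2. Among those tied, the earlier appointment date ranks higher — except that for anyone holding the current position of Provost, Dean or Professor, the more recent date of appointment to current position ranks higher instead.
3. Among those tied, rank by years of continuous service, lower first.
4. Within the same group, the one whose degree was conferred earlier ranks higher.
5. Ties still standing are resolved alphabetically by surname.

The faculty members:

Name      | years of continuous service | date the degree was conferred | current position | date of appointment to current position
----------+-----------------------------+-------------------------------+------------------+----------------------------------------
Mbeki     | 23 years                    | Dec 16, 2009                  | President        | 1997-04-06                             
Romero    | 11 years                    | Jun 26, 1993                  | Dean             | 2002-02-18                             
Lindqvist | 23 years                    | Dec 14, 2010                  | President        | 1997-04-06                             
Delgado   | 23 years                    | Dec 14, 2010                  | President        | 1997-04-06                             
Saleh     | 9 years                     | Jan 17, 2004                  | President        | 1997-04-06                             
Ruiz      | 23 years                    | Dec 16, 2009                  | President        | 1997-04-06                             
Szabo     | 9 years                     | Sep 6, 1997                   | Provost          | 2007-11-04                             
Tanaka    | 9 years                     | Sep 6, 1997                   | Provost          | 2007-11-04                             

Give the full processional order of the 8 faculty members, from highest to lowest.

By current position: Saleh, Mbeki, Ruiz, Delgado and Lindqvist (President); then Szabo and Tanaka (Provost); then Romero (Dean).
Saleh, Mbeki, Ruiz, Delgado and Lindqvist all have date of appointment to current position 1997-04-06, so the next rule applies.
Among Saleh, Mbeki, Ruiz, Delgado and Lindqvist, by years of continuous service (lower first): Saleh (9 years) before Mbeki, Ruiz, Delgado and Lindqvist (23 years).
Among Mbeki, Ruiz, Delgado and Lindqvist, by date the degree was conferred (earlier first): Mbeki and Ruiz (Dec 16, 2009) before Delgado and Lindqvist (Dec 14, 2010).
Among Mbeki and Ruiz, alphabetically by surname: Mbeki before Ruiz.
Among Delgado and Lindqvist, alphabetically by surname: Delgado before Lindqvist.
Szabo and Tanaka both have date of appointment to current position 2007-11-04, so the next rule applies.
Szabo and Tanaka both have years of continuous service 9 years, so the next rule applies.
Szabo and Tanaka both have date the degree was conferred Sep 6, 1997, so the next rule applies.
Among Szabo and Tanaka, alphabetically by surname: Szabo before Tanaka.
Full order: Saleh, Mbeki, Ruiz, Delgado, Lindqvist, Szabo, Tanaka, Romero.

Saleh, Mbeki, Ruiz, Delgado, Lindqvist, Szabo, Tanaka, Romero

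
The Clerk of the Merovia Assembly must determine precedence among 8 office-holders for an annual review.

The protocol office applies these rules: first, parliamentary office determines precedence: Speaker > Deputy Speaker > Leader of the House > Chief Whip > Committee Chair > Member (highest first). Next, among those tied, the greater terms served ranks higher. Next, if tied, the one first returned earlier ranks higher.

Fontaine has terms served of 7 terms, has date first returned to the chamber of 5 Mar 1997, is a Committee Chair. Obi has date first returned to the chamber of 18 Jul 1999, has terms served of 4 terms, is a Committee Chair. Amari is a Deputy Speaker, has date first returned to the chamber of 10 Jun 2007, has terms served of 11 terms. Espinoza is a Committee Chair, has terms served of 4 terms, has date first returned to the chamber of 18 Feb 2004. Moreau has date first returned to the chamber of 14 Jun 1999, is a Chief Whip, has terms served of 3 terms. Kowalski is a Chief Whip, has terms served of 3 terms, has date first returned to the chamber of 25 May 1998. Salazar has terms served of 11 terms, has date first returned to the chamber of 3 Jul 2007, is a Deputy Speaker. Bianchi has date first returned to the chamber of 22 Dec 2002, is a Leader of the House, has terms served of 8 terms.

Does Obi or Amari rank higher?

Amari

By parliamentary office: Amari and Salazar (Deputy Speaker); then Bianchi (Leader of the House); then Kowalski and Moreau (Chief Whip); then Fontaine, Obi and Espinoza (Committee Chair).
Amari and Salazar both have terms served 11 terms, so the next rule applies.
Among Amari and Salazar, by date first returned to the chamber (earlier first): Amari (10 Jun 2007) before Salazar (3 Jul 2007).
Kowalski and Moreau both have terms served 3 terms, so the next rule applies.
Among Kowalski and Moreau, by date first returned to the chamber (earlier first): Kowalski (25 May 1998) before Moreau (14 Jun 1999).
Among Fontaine, Obi and Espinoza, by terms served (higher first): Fontaine (7 terms) before Obi and Espinoza (4 terms).
Among Obi and Espinoza, by date first returned to the chamber (earlier first): Obi (18 Jul 1999) before Espinoza (18 Feb 2004).
So Amari takes precedence.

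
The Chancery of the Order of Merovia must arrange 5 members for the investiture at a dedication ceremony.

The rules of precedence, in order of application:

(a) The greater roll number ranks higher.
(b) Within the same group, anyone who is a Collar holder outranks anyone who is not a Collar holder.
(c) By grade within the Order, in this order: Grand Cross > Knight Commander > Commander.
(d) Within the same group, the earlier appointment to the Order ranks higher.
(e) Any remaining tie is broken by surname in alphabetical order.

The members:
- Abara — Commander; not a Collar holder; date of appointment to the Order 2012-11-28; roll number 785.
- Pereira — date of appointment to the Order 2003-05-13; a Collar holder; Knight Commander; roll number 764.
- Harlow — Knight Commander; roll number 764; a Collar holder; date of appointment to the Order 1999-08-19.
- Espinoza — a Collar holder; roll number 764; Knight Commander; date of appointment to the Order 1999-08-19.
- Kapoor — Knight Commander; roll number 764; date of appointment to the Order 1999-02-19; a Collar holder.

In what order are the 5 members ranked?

By roll number (higher first): Abara (785); then Kapoor, Espinoza, Harlow and Pereira (each 764).
Kapoor, Espinoza, Harlow and Pereira are each a Collar holder, so the next rule applies.
Kapoor, Espinoza, Harlow and Pereira are each Knight Commander, so the next rule applies.
Among Kapoor, Espinoza, Harlow and Pereira, by date of appointment to the Order (earlier first): Kapoor (1999-02-19) before Espinoza and Harlow (1999-08-19) before Pereira (2003-05-13).
Among Espinoza and Harlow, alphabetically by surname: Espinoza before Harlow.
Full order: Abara, Kapoor, Espinoza, Harlow, Pereira.

Abara, Kapoor, Espinoza, Harlow, Pereira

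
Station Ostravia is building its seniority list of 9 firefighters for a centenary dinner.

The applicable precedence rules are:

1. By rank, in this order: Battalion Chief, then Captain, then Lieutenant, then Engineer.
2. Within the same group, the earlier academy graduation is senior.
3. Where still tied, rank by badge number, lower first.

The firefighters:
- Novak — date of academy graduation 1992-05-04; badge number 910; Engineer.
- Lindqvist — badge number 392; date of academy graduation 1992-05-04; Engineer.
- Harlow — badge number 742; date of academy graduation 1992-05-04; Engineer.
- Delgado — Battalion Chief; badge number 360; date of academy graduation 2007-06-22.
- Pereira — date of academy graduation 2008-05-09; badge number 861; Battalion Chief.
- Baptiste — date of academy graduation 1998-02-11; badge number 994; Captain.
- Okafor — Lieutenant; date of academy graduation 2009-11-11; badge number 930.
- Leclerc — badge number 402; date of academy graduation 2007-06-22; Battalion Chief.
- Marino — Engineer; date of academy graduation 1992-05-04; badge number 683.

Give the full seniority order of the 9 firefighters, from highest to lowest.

By rank: Delgado, Leclerc and Pereira (Battalion Chief); then Baptiste (Captain); then Okafor (Lieutenant); then Lindqvist, Marino, Harlow and Novak (Engineer).
Among Delgado, Leclerc and Pereira, by date of academy graduation (earlier first): Delgado and Leclerc (2007-06-22) before Pereira (2008-05-09).
Among Delgado and Leclerc, by badge number (lower first): Delgado (360) before Leclerc (402).
Lindqvist, Marino, Harlow and Novak all have date of academy graduation 1992-05-04, so the next rule applies.
Among Lindqvist, Marino, Harlow and Novak, by badge number (lower first): Lindqvist (392) before Marino (683) before Harlow (742) before Novak (910).
Full order: Delgado, Leclerc, Pereira, Baptiste, Okafor, Lindqvist, Marino, Harlow, Novak.

Delgado, Leclerc, Pereira, Baptiste, Okafor, Lindqvist, Marino, Harlow, Novak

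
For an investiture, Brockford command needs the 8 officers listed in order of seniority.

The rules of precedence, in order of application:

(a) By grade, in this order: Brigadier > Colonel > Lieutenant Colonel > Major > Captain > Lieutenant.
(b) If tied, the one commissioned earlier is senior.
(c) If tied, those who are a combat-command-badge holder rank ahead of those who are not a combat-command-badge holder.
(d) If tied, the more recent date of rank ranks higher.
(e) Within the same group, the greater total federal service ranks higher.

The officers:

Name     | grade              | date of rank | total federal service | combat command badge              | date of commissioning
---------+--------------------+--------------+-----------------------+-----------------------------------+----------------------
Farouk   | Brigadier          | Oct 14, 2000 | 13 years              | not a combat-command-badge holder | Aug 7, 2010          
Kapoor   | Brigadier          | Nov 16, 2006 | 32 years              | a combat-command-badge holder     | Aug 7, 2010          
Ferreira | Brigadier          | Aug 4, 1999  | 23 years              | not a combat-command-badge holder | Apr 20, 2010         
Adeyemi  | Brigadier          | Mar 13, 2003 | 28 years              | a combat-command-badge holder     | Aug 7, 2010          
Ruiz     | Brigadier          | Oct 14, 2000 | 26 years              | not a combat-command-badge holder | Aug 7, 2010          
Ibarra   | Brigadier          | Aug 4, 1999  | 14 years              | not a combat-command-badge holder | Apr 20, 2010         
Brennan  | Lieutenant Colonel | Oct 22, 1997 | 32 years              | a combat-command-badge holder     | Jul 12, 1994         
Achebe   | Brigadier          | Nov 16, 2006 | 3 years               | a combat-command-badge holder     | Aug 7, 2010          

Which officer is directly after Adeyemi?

By grade: Ferreira, Ibarra, Kapoor, Achebe, Adeyemi, Ruiz and Farouk (Brigadier); then Brennan (Lieutenant Colonel).
Among Ferreira, Ibarra, Kapoor, Achebe, Adeyemi, Ruiz and Farouk, by date of commissioning (earlier first): Ferreira and Ibarra (Apr 20, 2010) before Kapoor, Achebe, Adeyemi, Ruiz and Farouk (Aug 7, 2010).
Ferreira and Ibarra are each not a combat-command-badge holder, so the next rule applies.
Ferreira and Ibarra both have date of rank Aug 4, 1999, so the next rule applies.
Among Ferreira and Ibarra, by total federal service (higher first): Ferreira (23 years) before Ibarra (14 years).
Among Kapoor, Achebe, Adeyemi, Ruiz and Farouk, a combat-command-badge holder before not a combat-command-badge holder: Kapoor, Achebe and Adeyemi (a combat-command-badge holder) before Ruiz and Farouk (not a combat-command-badge holder).
Among Kapoor, Achebe and Adeyemi, by date of rank (later first): Kapoor and Achebe (Nov 16, 2006) before Adeyemi (Mar 13, 2003).
Among Kapoor and Achebe, by total federal service (higher first): Kapoor (32 years) before Achebe (3 years).
Ruiz and Farouk both have date of rank Oct 14, 2000, so the next rule applies.
Among Ruiz and Farouk, by total federal service (higher first): Ruiz (26 years) before Farouk (13 years).
Order: Ferreira, Ibarra, Kapoor, Achebe, Adeyemi, Ruiz, Farouk, Brennan.

Ruiz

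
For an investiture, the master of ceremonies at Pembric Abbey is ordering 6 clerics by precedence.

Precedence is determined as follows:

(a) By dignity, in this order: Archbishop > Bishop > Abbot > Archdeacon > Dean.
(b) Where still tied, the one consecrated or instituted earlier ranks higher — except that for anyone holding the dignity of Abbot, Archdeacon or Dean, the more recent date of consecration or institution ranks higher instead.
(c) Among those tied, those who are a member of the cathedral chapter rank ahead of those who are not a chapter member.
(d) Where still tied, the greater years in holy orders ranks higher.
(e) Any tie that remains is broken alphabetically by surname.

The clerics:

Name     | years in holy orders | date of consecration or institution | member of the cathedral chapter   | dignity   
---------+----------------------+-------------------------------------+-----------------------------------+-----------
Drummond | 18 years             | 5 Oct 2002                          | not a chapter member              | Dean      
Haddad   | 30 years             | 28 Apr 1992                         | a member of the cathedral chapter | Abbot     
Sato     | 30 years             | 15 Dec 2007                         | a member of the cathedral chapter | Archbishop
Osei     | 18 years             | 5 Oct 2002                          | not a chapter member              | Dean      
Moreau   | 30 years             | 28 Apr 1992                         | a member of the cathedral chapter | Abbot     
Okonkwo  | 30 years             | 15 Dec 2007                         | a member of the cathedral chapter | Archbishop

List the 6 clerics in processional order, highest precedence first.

By dignity: Okonkwo and Sato (Archbishop); then Haddad and Moreau (Abbot); then Drummond and Osei (Dean).
Okonkwo and Sato both have date of consecration or institution 15 Dec 2007, so the next rule applies.
Okonkwo and Sato are each a member of the cathedral chapter, so the next rule applies.
Okonkwo and Sato both have years in holy orders 30 years, so the next rule applies.
Among Okonkwo and Sato, alphabetically by surname: Okonkwo before Sato.
Haddad and Moreau both have date of consecration or institution 28 Apr 1992, so the next rule applies.
Haddad and Moreau are each a member of the cathedral chapter, so the next rule applies.
Haddad and Moreau both have years in holy orders 30 years, so the next rule applies.
Among Haddad and Moreau, alphabetically by surname: Haddad before Moreau.
Drummond and Osei both have date of consecration or institution 5 Oct 2002, so the next rule applies.
Drummond and Osei are each not a chapter member, so the next rule applies.
Drummond and Osei both have years in holy orders 18 years, so the next rule applies.
Among Drummond and Osei, alphabetically by surname: Drummond before Osei.
Full order: Okonkwo, Sato, Haddad, Moreau, Drummond, Osei.

Okonkwo, Sato, Haddad, Moreau, Drummond, Osei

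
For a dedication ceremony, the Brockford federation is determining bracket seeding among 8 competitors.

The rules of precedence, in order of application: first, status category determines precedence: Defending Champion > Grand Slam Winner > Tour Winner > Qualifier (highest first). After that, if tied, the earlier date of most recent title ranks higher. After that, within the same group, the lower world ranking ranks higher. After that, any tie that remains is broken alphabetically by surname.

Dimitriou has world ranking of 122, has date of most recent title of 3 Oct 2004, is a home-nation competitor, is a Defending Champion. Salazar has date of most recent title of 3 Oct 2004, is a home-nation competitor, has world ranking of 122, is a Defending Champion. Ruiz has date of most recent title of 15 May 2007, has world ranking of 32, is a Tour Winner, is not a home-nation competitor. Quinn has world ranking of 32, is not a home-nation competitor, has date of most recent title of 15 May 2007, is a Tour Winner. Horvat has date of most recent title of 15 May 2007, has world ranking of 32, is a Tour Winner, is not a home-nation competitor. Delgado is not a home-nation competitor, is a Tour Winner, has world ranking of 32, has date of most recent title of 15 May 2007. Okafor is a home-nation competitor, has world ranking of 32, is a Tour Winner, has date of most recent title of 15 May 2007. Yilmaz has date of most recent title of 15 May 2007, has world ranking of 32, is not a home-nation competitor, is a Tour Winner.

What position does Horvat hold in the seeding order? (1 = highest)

4

By status category: Dimitriou and Salazar (Defending Champion); then Delgado, Horvat, Okafor, Quinn, Ruiz and Yilmaz (Tour Winner).
Dimitriou and Salazar both have date of most recent title 3 Oct 2004, so the next rule applies.
Dimitriou and Salazar both have world ranking 122, so the next rule applies.
Among Dimitriou and Salazar, alphabetically by surname: Dimitriou before Salazar.
Delgado, Horvat, Okafor, Quinn, Ruiz and Yilmaz all have date of most recent title 15 May 2007, so the next rule applies.
Delgado, Horvat, Okafor, Quinn, Ruiz and Yilmaz all have world ranking 32, so the next rule applies.
Among Delgado, Horvat, Okafor, Quinn, Ruiz and Yilmaz, alphabetically by surname: Delgado before Horvat before Okafor before Quinn before Ruiz before Yilmaz.
Order: Dimitriou, Salazar, Delgado, Horvat, Okafor, Quinn, Ruiz, Yilmaz. So position 4.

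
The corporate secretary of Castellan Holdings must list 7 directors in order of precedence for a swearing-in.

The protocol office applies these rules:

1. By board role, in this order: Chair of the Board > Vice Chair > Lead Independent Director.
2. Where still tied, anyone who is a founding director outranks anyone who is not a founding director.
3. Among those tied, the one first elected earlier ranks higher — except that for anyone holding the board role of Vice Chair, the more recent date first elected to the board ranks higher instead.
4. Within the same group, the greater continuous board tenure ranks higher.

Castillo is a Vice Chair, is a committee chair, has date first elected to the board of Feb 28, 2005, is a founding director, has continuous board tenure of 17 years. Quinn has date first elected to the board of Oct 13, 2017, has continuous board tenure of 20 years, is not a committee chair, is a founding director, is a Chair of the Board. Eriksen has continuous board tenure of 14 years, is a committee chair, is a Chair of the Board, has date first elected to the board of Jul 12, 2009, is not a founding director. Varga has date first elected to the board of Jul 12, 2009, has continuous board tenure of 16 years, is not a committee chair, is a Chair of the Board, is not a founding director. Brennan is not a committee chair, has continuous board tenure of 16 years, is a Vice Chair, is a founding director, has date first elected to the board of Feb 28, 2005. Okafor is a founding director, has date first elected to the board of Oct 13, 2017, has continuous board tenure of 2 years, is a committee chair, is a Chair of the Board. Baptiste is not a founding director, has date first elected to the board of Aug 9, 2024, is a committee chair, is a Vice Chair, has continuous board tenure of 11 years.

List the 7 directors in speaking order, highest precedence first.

Quinn, Okafor, Varga, Eriksen, Castillo, Brennan, Baptiste

By board role: Quinn, Okafor, Varga and Eriksen (Chair of the Board); then Castillo, Brennan and Baptiste (Vice Chair).
Among Quinn, Okafor, Varga and Eriksen, a founding director before not a founding director: Quinn and Okafor (a founding director) before Varga and Eriksen (not a founding director).
Quinn and Okafor both have date first elected to the board Oct 13, 2017, so the next rule applies.
Among Quinn and Okafor, by continuous board tenure (higher first): Quinn (20 years) before Okafor (2 years).
Varga and Eriksen both have date first elected to the board Jul 12, 2009, so the next rule applies.
Among Varga and Eriksen, by continuous board tenure (higher first): Varga (16 years) before Eriksen (14 years).
Among Castillo, Brennan and Baptiste, a founding director before not a founding director: Castillo and Brennan (a founding director) before Baptiste (not a founding director).
Castillo and Brennan both have date first elected to the board Feb 28, 2005, so the next rule applies.
Among Castillo and Brennan, by continuous board tenure (higher first): Castillo (17 years) before Brennan (16 years).
Full order: Quinn, Okafor, Varga, Eriksen, Castillo, Brennan, Baptiste.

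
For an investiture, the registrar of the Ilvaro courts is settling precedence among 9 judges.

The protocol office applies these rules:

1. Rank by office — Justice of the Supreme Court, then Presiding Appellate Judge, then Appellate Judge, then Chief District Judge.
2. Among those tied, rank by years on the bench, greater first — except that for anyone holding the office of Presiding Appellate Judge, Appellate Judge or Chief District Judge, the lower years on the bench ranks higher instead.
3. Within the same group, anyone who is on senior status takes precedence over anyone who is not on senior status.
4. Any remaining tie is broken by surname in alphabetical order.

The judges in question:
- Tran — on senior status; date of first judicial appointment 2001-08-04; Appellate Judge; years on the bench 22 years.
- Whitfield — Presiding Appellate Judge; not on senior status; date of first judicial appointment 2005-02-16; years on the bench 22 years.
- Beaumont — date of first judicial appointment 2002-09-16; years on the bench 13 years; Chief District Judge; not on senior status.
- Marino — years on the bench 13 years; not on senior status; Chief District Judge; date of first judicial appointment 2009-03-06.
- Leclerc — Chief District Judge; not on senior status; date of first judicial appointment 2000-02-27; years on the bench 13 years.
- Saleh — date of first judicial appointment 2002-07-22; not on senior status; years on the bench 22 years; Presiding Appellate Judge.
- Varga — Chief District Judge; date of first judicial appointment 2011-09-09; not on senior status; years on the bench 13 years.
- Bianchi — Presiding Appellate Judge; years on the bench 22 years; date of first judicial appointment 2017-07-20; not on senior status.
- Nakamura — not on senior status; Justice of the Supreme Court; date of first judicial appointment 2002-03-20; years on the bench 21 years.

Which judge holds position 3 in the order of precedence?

By office: Nakamura (Justice of the Supreme Court); then Bianchi, Saleh and Whitfield (Presiding Appellate Judge); then Tran (Appellate Judge); then Beaumont, Leclerc, Marino and Varga (Chief District Judge).
Bianchi, Saleh and Whitfield all have years on the bench 22 years, so the next rule applies.
Bianchi, Saleh and Whitfield are each not on senior status, so the next rule applies.
Among Bianchi, Saleh and Whitfield, alphabetically by surname: Bianchi before Saleh before Whitfield.
Beaumont, Leclerc, Marino and Varga all have years on the bench 13 years, so the next rule applies.
Beaumont, Leclerc, Marino and Varga are each not on senior status, so the next rule applies.
Among Beaumont, Leclerc, Marino and Varga, alphabetically by surname: Beaumont before Leclerc before Marino before Varga.
Order: Nakamura, Bianchi, Saleh, Whitfield, Tran, Beaumont, Leclerc, Marino, Varga.

Saleh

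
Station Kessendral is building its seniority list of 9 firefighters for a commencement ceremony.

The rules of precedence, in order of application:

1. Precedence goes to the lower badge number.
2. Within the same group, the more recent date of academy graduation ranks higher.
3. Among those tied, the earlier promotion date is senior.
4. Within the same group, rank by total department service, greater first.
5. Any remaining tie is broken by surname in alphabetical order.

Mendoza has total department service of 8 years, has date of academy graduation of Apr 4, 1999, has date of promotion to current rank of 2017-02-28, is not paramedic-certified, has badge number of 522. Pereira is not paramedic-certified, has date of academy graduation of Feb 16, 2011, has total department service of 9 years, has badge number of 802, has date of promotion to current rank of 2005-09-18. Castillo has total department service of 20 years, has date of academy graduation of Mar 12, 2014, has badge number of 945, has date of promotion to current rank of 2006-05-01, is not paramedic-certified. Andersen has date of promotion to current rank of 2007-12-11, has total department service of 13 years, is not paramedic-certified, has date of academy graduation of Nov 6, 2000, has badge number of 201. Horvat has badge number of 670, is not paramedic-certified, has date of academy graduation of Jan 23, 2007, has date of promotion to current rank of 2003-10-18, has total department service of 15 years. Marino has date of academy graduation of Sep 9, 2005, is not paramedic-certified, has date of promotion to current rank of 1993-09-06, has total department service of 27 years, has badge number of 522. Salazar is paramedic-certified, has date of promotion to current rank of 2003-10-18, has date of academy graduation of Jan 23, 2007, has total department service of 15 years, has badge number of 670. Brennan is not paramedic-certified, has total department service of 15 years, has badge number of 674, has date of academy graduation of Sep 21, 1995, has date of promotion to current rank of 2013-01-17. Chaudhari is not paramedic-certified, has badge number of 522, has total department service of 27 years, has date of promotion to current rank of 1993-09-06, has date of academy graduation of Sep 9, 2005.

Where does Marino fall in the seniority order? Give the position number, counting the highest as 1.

By badge number (lower first): Andersen (201); then Chaudhari, Marino and Mendoza (each 522); then Horvat and Salazar (both 670); then Brennan (674); then Pereira (802); then Castillo (945).
Among Chaudhari, Marino and Mendoza, by date of academy graduation (later first): Chaudhari and Marino (Sep 9, 2005) before Mendoza (Apr 4, 1999).
Chaudhari and Marino both have date of promotion to current rank 1993-09-06, so the next rule applies.
Chaudhari and Marino both have total department service 27 years, so the next rule applies.
Among Chaudhari and Marino, alphabetically by surname: Chaudhari before Marino.
Horvat and Salazar both have date of academy graduation Jan 23, 2007, so the next rule applies.
Horvat and Salazar both have date of promotion to current rank 2003-10-18, so the next rule applies.
Horvat and Salazar both have total department service 15 years, so the next rule applies.
Among Horvat and Salazar, alphabetically by surname: Horvat before Salazar.
Order: Andersen, Chaudhari, Marino, Mendoza, Horvat, Salazar, Brennan, Pereira, Castillo. So position 3.

3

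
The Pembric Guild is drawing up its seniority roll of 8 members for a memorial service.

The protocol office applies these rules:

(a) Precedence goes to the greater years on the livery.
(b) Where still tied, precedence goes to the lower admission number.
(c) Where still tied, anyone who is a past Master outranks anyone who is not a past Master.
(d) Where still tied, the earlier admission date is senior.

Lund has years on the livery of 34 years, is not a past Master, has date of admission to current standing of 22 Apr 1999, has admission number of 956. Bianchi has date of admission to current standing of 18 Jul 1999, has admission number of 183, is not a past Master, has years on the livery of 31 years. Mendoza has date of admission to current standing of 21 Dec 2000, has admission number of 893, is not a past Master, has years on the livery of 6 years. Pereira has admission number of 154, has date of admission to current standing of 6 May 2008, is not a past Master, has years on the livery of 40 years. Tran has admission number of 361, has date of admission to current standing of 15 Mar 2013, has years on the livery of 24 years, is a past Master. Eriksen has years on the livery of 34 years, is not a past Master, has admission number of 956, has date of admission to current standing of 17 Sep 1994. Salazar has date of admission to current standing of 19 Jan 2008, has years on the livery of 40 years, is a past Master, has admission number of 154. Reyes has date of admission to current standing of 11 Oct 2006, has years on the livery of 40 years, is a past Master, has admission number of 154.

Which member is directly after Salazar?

By years on the livery (higher first): Reyes, Salazar and Pereira (each 40 years); then Eriksen and Lund (both 34 years); then Bianchi (31 years); then Tran (24 years); then Mendoza (6 years).
Reyes, Salazar and Pereira all have admission number 154, so the next rule applies.
Among Reyes, Salazar and Pereira, a past Master before not a past Master: Reyes and Salazar (a past Master) before Pereira (not a past Master).
Among Reyes and Salazar, by date of admission to current standing (earlier first): Reyes (11 Oct 2006) before Salazar (19 Jan 2008).
Eriksen and Lund both have admission number 956, so the next rule applies.
Eriksen and Lund are each not a past Master, so the next rule applies.
Among Eriksen and Lund, by date of admission to current standing (earlier first): Eriksen (17 Sep 1994) before Lund (22 Apr 1999).
Order: Reyes, Salazar, Pereira, Eriksen, Lund, Bianchi, Tran, Mendoza.

Pereira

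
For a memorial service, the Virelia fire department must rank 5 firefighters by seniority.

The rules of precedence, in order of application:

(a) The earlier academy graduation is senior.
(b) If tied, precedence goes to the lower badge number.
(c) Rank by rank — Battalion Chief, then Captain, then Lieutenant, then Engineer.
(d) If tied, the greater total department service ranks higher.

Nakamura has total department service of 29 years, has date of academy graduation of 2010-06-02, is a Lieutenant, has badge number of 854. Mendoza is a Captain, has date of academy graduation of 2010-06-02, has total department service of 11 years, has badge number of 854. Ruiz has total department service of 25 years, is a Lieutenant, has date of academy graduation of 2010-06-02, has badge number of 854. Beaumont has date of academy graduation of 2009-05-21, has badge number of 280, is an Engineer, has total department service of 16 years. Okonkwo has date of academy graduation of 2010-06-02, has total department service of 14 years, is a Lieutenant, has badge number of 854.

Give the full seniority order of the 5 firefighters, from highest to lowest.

Beaumont, Mendoza, Nakamura, Ruiz, Okonkwo

By date of academy graduation (earlier first): Beaumont (2009-05-21); then Mendoza, Nakamura, Ruiz and Okonkwo (each 2010-06-02).
Mendoza, Nakamura, Ruiz and Okonkwo all have badge number 854, so the next rule applies.
Among Mendoza, Nakamura, Ruiz and Okonkwo, by rank: Mendoza (Captain) before Nakamura, Ruiz and Okonkwo (Lieutenant).
Among Nakamura, Ruiz and Okonkwo, by total department service (higher first): Nakamura (29 years) before Ruiz (25 years) before Okonkwo (14 years).
Full order: Beaumont, Mendoza, Nakamura, Ruiz, Okonkwo.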